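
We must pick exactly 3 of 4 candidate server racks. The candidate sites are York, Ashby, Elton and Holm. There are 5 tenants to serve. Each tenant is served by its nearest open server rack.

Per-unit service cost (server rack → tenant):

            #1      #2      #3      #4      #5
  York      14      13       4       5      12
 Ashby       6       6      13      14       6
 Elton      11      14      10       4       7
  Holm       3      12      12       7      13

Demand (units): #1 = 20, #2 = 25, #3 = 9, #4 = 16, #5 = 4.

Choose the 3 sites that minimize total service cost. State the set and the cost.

Choose York, Ashby and Holm; total service cost 350.

With exactly 3 open, each tenant uses its cheapest among the chosen.
{York, Ashby, Holm}: #1→Holm 3·20=60, #2→Ashby 6·25=150, #3→York 4·9=36, #4→York 5·16=80, #5→Ashby 6·4=24. Service cost 350.
{Ashby, Elton, Holm}: service cost 388
{York, Ashby, Elton}: service cost 394
Among all 4 size-3 choices, {York, Ashby, Holm} is lowest.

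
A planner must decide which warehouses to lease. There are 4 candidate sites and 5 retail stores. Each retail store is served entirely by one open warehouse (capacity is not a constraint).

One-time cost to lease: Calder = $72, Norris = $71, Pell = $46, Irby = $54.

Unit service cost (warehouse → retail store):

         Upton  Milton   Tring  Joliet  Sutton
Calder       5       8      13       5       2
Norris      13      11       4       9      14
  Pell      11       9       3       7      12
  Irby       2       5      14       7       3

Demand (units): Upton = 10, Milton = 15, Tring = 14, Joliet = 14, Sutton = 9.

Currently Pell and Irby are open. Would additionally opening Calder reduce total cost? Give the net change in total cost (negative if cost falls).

No — net change +35 (cost rises by 35).

Current service cost with {Pell, Irby}: 262.
Adding Calder: each retail store re-picks its cheapest; new service cost 225, saving 37.
Extra fixed cost: 72. Net change = 72 − 37 = 35.
(Totals: 362 → 397.)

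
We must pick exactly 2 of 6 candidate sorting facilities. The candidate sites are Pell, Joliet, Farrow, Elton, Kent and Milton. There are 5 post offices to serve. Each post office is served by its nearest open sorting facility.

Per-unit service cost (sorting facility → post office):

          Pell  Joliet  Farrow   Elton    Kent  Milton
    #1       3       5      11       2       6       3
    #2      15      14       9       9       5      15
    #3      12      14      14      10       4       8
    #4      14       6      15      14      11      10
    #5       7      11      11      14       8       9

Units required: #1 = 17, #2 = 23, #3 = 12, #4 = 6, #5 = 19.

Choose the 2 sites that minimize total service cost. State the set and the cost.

With exactly 2 open, each post office uses its cheapest among the chosen.
{Pell, Kent}: #1→Pell 3·17=51, #2→Kent 5·23=115, #3→Kent 4·12=48, #4→Kent 11·6=66, #5→Pell 7·19=133. Service cost 413.
{Elton, Kent}: service cost 415
{Kent, Milton}: service cost 426
Among all 15 size-2 choices, {Pell, Kent} is lowest.

Choose Pell and Kent; total service cost 413.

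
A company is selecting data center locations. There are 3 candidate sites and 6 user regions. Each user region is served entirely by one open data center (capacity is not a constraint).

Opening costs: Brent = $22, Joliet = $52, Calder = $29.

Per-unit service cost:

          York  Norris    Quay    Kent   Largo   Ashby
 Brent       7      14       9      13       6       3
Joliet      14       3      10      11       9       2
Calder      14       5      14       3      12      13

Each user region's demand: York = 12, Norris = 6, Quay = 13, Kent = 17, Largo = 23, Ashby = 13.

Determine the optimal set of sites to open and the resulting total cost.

Open Brent and Calder; minimum total cost 510.

For any fixed open set, each user region goes to its cheapest open site; total = fixed + service.
{Brent, Calder}: York→Brent 7·12=84, Norris→Calder 5·6=30, Quay→Brent 9·13=117, Kent→Calder 3·17=51, Largo→Brent 6·23=138, Ashby→Brent 3·13=39. Service 459; fixed 51; total 510.
{Brent, Joliet, Calder}: York→Brent 7·12=84, Norris→Joliet 3·6=18, Quay→Brent 9·13=117, Kent→Calder 3·17=51, Largo→Brent 6·23=138, Ashby→Joliet 2·13=26. Service 434; fixed 103; total 537.
{Brent, Joliet}: York→Brent 7·12=84, Norris→Joliet 3·6=18, Quay→Brent 9·13=117, Kent→Joliet 11·17=187, Largo→Brent 6·23=138, Ashby→Joliet 2·13=26. Service 570; fixed 74; total 644.
{Brent}: service 683 + fixed 22 = 705
No other subset beats 510.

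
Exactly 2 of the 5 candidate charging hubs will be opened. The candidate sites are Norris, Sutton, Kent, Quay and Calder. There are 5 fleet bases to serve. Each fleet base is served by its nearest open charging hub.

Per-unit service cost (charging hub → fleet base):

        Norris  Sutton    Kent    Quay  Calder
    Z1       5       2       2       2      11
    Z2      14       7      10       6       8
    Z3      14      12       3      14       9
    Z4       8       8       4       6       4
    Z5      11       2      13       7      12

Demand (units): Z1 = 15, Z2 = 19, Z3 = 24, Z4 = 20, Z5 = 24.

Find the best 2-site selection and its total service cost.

Choose Sutton and Kent; total service cost 363.

With exactly 2 open, each fleet base uses its cheapest among the chosen.
{Sutton, Kent}: Z1→Sutton 2·15=30, Z2→Sutton 7·19=133, Z3→Kent 3·24=72, Z4→Kent 4·20=80, Z5→Sutton 2·24=48. Service cost 363.
{Kent, Quay}: service cost 464
{Sutton, Calder}: service cost 507
Among all 10 size-2 choices, {Sutton, Kent} is lowest.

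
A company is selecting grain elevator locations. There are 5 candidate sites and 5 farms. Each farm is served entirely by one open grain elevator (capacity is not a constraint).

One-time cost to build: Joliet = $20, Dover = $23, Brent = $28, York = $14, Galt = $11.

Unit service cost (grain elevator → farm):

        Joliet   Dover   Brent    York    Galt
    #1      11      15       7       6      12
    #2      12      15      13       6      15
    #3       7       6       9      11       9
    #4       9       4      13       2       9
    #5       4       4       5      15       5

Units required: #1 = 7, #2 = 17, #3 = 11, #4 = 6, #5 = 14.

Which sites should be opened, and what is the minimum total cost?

For any fixed open set, each farm goes to its cheapest open site; total = fixed + service.
{Dover, York}: #1→York 6·7=42, #2→York 6·17=102, #3→Dover 6·11=66, #4→York 2·6=12, #5→Dover 4·14=56. Service 278; fixed 37; total 315.
{Joliet, York}: #1→York 6·7=42, #2→York 6·17=102, #3→Joliet 7·11=77, #4→York 2·6=12, #5→Joliet 4·14=56. Service 289; fixed 34; total 323.
{Dover, York, Galt}: #1→York 6·7=42, #2→York 6·17=102, #3→Dover 6·11=66, #4→York 2·6=12, #5→Dover 4·14=56. Service 278; fixed 48; total 326.
{Joliet, Dover, Brent, York, Galt}: #1→York 6·7=42, #2→York 6·17=102, #3→Dover 6·11=66, #4→York 2·6=12, #5→Joliet 4·14=56. Service 278; fixed 96; total 374.
No other subset beats 315.

Open Dover and York; minimum total cost 315.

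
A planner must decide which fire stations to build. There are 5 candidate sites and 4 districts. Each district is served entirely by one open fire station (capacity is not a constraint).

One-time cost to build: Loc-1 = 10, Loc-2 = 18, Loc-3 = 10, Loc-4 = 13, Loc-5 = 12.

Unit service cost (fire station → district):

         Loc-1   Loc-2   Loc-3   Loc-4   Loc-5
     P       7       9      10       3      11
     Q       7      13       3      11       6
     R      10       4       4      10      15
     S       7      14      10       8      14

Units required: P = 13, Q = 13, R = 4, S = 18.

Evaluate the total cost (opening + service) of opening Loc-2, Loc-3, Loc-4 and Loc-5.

Total cost: 291

Each district is assigned to its cheapest site among the open ones.
{Loc-2, Loc-3, Loc-4, Loc-5}: P→Loc-4 3·13=39, Q→Loc-3 3·13=39, R→Loc-2 4·4=16, S→Loc-4 8·18=144. Service 238; fixed 53; total 291.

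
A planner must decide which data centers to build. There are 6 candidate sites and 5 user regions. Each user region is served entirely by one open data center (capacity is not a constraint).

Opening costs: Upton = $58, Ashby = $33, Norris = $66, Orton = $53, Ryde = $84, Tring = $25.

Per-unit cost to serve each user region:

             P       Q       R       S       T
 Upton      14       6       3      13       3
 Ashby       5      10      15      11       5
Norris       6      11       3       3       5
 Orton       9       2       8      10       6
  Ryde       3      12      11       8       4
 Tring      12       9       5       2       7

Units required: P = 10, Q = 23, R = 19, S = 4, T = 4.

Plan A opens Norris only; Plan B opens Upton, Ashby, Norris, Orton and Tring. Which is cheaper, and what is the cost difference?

Plan A: {Norris}: P→Norris 6·10=60, Q→Norris 11·23=253, R→Norris 3·19=57, S→Norris 3·4=12, T→Norris 5·4=20. Service 402; fixed 66; total 468.
Plan B: {Upton, Ashby, Norris, Orton, Tring}: P→Ashby 5·10=50, Q→Orton 2·23=46, R→Upton 3·19=57, S→Tring 2·4=8, T→Upton 3·4=12. Service 173; fixed 235; total 408.
Difference: |468 − 408| = 60.

Plan B is cheaper by 60.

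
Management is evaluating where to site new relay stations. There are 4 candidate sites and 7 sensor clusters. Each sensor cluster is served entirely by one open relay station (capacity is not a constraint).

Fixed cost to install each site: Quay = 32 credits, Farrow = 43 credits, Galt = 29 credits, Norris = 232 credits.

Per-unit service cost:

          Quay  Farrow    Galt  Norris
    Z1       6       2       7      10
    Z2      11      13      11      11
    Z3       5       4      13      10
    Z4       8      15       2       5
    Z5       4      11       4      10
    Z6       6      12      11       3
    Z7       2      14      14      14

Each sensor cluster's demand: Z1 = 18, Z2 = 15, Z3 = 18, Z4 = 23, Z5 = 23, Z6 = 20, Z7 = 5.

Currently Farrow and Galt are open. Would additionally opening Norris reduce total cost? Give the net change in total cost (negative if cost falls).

Current service cost with {Farrow, Galt}: 701.
Adding Norris: each sensor cluster re-picks its cheapest; new service cost 541, saving 160.
Extra fixed cost: 232. Net change = 232 − 160 = 72.
(Totals: 773 → 845.)

No — net change +72 (cost rises by 72).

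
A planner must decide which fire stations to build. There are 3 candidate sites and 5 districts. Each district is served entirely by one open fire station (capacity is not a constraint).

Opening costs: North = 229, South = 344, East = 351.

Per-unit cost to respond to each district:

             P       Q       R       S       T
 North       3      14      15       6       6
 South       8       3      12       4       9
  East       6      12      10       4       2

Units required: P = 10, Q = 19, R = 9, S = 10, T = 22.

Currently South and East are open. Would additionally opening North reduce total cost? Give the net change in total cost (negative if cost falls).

Current service cost with {South, East}: 291.
Adding North: each district re-picks its cheapest; new service cost 261, saving 30.
Extra fixed cost: 229. Net change = 229 − 30 = 199.
(Totals: 986 → 1185.)

No — net change +199 (cost rises by 199).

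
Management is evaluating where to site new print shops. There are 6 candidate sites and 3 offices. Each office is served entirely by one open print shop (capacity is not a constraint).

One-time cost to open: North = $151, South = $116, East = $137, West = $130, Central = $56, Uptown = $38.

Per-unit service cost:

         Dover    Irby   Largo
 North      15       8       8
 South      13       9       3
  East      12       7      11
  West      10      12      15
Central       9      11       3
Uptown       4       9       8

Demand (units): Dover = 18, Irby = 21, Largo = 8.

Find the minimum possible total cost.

Minimum total cost: 363

For any fixed open set, each office goes to its cheapest open site; total = fixed + service.
{Uptown}: Dover→Uptown 4·18=72, Irby→Uptown 9·21=189, Largo→Uptown 8·8=64. Service 325; fixed 38; total 363.
{Central, Uptown}: service 285 + fixed 94 = 379
{South, Uptown}: service 285 + fixed 154 = 439
{North, South, East, West, Central, Uptown}: Dover→Uptown 4·18=72, Irby→East 7·21=147, Largo→South 3·8=24. Service 243; fixed 628; total 871.
No other subset beats 363.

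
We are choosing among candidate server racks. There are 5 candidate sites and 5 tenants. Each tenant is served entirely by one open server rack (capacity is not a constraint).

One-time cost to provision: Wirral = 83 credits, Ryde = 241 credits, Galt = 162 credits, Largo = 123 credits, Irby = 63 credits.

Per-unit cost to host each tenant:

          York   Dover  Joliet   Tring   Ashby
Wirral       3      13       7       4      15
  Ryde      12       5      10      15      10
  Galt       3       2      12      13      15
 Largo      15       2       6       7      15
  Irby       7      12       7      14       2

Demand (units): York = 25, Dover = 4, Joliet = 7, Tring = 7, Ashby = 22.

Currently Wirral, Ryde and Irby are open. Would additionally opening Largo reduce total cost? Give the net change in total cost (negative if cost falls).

No — net change +104 (cost rises by 104).

Current service cost with {Wirral, Ryde, Irby}: 216.
Adding Largo: each tenant re-picks its cheapest; new service cost 197, saving 19.
Extra fixed cost: 123. Net change = 123 − 19 = 104.
(Totals: 603 → 707.)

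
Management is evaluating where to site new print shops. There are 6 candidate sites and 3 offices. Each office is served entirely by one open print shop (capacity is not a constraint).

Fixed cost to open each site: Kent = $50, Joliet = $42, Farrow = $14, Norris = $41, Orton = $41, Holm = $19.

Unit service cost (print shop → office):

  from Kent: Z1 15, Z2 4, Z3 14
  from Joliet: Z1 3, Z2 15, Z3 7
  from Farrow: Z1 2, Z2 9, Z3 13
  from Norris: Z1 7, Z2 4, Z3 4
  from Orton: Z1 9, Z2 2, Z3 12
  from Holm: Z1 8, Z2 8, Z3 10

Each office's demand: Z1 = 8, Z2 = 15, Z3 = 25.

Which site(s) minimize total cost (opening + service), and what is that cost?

Open Farrow and Norris; minimum total cost 231.

For any fixed open set, each office goes to its cheapest open site; total = fixed + service.
{Farrow, Norris}: Z1→Farrow 2·8=16, Z2→Norris 4·15=60, Z3→Norris 4·25=100. Service 176; fixed 55; total 231.
{Farrow, Norris, Orton}: service 146 + fixed 96 = 242
{Farrow, Norris, Holm}: service 176 + fixed 74 = 250
{Kent, Joliet, Farrow, Norris, Orton, Holm}: Z1→Farrow 2·8=16, Z2→Orton 2·15=30, Z3→Norris 4·25=100. Service 146; fixed 207; total 353.
No other subset beats 231.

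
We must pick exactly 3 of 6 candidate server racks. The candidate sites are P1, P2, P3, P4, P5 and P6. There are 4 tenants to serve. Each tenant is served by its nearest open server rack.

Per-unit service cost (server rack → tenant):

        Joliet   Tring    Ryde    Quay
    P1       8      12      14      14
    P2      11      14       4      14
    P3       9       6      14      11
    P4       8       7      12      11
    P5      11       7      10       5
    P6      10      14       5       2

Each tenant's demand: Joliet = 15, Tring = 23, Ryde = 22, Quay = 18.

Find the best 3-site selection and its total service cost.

With exactly 3 open, each tenant uses its cheapest among the chosen.
{P2, P3, P6}: Joliet→P3 9·15=135, Tring→P3 6·23=138, Ryde→P2 4·22=88, Quay→P6 2·18=36. Service cost 397.
{P1, P3, P6}: service cost 404
{P3, P4, P6}: service cost 404
Among all 20 size-3 choices, {P2, P3, P6} is lowest.

Choose P2, P3 and P6; total service cost 397.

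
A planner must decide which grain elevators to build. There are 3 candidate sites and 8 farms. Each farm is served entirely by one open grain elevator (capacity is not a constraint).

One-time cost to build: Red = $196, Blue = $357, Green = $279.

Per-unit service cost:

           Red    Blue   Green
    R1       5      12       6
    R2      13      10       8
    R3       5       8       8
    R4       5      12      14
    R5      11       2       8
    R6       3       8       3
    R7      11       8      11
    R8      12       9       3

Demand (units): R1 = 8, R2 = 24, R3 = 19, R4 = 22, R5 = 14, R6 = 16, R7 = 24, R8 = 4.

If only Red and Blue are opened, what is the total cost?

Each farm is assigned to its cheapest site among the open ones.
{Red, Blue}: R1→Red 5·8=40, R2→Blue 10·24=240, R3→Red 5·19=95, R4→Red 5·22=110, R5→Blue 2·14=28, R6→Red 3·16=48, R7→Blue 8·24=192, R8→Blue 9·4=36. Service 789; fixed 553; total 1342.

Total cost: 1342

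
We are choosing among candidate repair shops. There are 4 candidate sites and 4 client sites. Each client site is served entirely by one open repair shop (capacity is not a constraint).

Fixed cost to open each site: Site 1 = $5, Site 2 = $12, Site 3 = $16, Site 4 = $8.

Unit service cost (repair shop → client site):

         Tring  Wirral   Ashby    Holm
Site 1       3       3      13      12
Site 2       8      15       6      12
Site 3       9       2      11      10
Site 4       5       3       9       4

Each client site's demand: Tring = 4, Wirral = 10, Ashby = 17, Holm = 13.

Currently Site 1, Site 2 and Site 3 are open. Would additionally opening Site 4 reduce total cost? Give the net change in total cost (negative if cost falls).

Yes — net change −70 (cost falls by 70).

Current service cost with {Site 1, Site 2, Site 3}: 264.
Adding Site 4: each client site re-picks its cheapest; new service cost 186, saving 78.
Extra fixed cost: 8. Net change = 8 − 78 = -70.
(Totals: 297 → 227.)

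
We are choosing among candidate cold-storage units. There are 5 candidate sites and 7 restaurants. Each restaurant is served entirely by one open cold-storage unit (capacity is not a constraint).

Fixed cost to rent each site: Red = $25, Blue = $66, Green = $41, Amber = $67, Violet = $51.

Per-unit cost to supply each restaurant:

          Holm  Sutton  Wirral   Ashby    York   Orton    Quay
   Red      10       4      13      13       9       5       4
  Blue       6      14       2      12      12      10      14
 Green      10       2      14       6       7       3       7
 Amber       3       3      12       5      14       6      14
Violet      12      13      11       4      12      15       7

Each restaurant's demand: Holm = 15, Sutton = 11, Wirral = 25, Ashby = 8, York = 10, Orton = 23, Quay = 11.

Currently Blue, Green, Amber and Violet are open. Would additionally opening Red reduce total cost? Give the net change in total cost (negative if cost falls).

Current service cost with {Blue, Green, Amber, Violet}: 365.
Adding Red: each restaurant re-picks its cheapest; new service cost 332, saving 33.
Extra fixed cost: 25. Net change = 25 − 33 = -8.
(Totals: 590 → 582.)

Yes — net change −8 (cost falls by 8).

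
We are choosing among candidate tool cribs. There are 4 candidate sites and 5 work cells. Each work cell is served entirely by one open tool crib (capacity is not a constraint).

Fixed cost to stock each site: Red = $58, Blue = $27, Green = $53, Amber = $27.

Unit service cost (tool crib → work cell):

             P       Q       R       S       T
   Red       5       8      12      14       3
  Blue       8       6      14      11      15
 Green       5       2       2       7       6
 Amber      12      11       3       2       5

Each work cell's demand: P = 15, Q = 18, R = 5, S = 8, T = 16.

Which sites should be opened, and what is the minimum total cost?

For any fixed open set, each work cell goes to its cheapest open site; total = fixed + service.
{Green, Amber}: P→Green 5·15=75, Q→Green 2·18=36, R→Green 2·5=10, S→Amber 2·8=16, T→Amber 5·16=80. Service 217; fixed 80; total 297.
{Red, Green, Amber}: P→Red 5·15=75, Q→Green 2·18=36, R→Green 2·5=10, S→Amber 2·8=16, T→Red 3·16=48. Service 185; fixed 138; total 323.
{Blue, Green, Amber}: service 217 + fixed 107 = 324
{Red, Blue, Green, Amber}: service 185 + fixed 165 = 350
No other subset beats 297.

Open Green and Amber; minimum total cost 297.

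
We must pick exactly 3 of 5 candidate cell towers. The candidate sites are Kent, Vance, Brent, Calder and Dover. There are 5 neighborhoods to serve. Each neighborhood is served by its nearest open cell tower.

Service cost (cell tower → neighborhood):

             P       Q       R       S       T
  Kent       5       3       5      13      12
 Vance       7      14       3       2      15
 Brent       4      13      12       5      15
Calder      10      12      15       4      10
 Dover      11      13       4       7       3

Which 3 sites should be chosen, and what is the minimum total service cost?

Choose Kent, Vance and Dover; total service cost 16.

With exactly 3 open, each neighborhood uses its cheapest among the chosen.
{Kent, Vance, Dover}: P→Kent 5, Q→Kent 3, R→Vance 3, S→Vance 2, T→Dover 3. Service cost 16.
{Kent, Brent, Dover}: service cost 19
{Kent, Calder, Dover}: service cost 19
Among all 10 size-3 choices, {Kent, Vance, Dover} is lowest.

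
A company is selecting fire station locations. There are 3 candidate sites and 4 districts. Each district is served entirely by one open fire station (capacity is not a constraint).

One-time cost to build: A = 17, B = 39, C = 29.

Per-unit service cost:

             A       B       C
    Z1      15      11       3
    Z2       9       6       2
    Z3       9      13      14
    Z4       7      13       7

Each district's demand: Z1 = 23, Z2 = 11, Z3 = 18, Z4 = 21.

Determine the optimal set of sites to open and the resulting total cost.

For any fixed open set, each district goes to its cheapest open site; total = fixed + service.
{A, C}: Z1→C 3·23=69, Z2→C 2·11=22, Z3→A 9·18=162, Z4→A 7·21=147. Service 400; fixed 46; total 446.
{A, B, C}: Z1→C 3·23=69, Z2→C 2·11=22, Z3→A 9·18=162, Z4→A 7·21=147. Service 400; fixed 85; total 485.
{C}: service 490 + fixed 29 = 519
{A}: service 753 + fixed 17 = 770
No other subset beats 446.

Open A and C; minimum total cost 446.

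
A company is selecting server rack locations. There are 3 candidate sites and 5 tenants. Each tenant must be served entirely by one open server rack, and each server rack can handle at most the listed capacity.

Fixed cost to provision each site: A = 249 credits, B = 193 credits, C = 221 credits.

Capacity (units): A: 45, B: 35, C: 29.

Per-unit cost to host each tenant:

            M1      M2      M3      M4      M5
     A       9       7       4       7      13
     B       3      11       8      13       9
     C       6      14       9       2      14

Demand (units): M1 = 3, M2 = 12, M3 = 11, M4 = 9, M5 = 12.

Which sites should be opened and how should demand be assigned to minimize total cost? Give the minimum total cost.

Minimum total cost: 750

Open {A, B}: M1→B 3·3=9, M2→A 7·12=84, M3→A 4·11=44, M4→A 7·9=63, M5→B 9·12=108.
Loads: A carries 32/45, B carries 15/35. Service 308; fixed 442; total 750.
Next best feasible plan costs 768.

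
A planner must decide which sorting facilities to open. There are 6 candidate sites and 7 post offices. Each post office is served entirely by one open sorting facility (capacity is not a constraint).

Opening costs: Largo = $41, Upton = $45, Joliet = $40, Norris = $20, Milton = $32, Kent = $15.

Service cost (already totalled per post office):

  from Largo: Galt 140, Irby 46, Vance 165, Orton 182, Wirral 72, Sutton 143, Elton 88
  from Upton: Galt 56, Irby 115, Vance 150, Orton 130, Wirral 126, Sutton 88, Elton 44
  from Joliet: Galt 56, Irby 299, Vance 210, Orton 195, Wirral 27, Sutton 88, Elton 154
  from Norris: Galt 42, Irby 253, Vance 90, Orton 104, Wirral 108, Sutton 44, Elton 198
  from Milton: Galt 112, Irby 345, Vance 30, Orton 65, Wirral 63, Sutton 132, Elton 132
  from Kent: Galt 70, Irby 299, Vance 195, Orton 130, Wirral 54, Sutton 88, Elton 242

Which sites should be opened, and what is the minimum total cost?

Open Largo, Norris and Milton; minimum total cost 471.

For any fixed open set, each post office goes to its cheapest open site; total = fixed + service.
{Largo, Norris, Milton}: Galt→Norris 42, Irby→Largo 46, Vance→Milton 30, Orton→Milton 65, Wirral→Milton 63, Sutton→Norris 44, Elton→Largo 88. Service 378; fixed 93; total 471.
{Largo, Upton, Norris, Milton}: service 334 + fixed 138 = 472
{Largo, Joliet, Norris, Milton}: Galt→Norris 42, Irby→Largo 46, Vance→Milton 30, Orton→Milton 65, Wirral→Joliet 27, Sutton→Norris 44, Elton→Largo 88. Service 342; fixed 133; total 475.
{Largo, Upton, Joliet, Norris, Milton, Kent}: service 298 + fixed 193 = 491
No other subset beats 471.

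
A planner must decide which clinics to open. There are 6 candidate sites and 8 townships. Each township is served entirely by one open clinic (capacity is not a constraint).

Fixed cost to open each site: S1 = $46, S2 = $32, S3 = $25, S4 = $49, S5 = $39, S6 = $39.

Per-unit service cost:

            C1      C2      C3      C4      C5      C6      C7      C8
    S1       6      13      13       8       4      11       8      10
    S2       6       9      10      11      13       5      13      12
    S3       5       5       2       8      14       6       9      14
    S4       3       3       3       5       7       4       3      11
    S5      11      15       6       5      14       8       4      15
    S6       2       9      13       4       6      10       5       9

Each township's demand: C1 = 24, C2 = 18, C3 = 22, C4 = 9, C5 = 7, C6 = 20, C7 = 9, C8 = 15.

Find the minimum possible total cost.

For any fixed open set, each township goes to its cheapest open site; total = fixed + service.
{S4, S6}: C1→S6 2·24=48, C2→S4 3·18=54, C3→S4 3·22=66, C4→S6 4·9=36, C5→S6 6·7=42, C6→S4 4·20=80, C7→S4 3·9=27, C8→S6 9·15=135. Service 488; fixed 88; total 576.
{S3, S4, S6}: C1→S6 2·24=48, C2→S4 3·18=54, C3→S3 2·22=44, C4→S6 4·9=36, C5→S6 6·7=42, C6→S4 4·20=80, C7→S4 3·9=27, C8→S6 9·15=135. Service 466; fixed 113; total 579.
{S4}: C1→S4 3·24=72, C2→S4 3·18=54, C3→S4 3·22=66, C4→S4 5·9=45, C5→S4 7·7=49, C6→S4 4·20=80, C7→S4 3·9=27, C8→S4 11·15=165. Service 558; fixed 49; total 607.
{S1, S2, S3, S4, S5, S6}: service 452 + fixed 230 = 682
No other subset beats 576.

Minimum total cost: 576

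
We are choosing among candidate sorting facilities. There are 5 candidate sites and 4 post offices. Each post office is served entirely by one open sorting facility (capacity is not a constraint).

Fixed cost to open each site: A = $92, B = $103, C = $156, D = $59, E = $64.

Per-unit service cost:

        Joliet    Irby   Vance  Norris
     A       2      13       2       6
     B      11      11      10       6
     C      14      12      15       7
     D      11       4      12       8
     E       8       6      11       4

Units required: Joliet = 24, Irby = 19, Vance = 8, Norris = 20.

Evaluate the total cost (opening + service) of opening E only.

Total cost: 538

Each post office is assigned to its cheapest site among the open ones.
{E}: Joliet→E 8·24=192, Irby→E 6·19=114, Vance→E 11·8=88, Norris→E 4·20=80. Service 474; fixed 64; total 538.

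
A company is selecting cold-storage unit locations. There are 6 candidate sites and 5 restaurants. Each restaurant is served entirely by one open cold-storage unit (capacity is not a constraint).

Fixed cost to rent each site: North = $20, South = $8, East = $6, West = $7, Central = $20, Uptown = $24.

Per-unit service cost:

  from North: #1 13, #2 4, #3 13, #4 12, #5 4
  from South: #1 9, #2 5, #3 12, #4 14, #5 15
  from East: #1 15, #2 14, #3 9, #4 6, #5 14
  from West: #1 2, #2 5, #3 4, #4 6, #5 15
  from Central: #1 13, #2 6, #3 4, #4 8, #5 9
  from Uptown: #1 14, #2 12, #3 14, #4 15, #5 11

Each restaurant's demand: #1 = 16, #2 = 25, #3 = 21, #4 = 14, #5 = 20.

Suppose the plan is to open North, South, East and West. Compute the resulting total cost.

Total cost: 421

Each restaurant is assigned to its cheapest site among the open ones.
{North, South, East, West}: #1→West 2·16=32, #2→North 4·25=100, #3→West 4·21=84, #4→East 6·14=84, #5→North 4·20=80. Service 380; fixed 41; total 421.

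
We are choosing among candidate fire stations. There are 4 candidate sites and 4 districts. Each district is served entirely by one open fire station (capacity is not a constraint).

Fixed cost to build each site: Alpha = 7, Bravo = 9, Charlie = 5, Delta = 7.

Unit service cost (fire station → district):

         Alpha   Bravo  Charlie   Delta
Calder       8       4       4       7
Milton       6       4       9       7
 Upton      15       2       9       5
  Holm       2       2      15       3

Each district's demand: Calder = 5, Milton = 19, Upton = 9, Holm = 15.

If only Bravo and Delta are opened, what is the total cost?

Each district is assigned to its cheapest site among the open ones.
{Bravo, Delta}: Calder→Bravo 4·5=20, Milton→Bravo 4·19=76, Upton→Bravo 2·9=18, Holm→Bravo 2·15=30. Service 144; fixed 16; total 160.

Total cost: 160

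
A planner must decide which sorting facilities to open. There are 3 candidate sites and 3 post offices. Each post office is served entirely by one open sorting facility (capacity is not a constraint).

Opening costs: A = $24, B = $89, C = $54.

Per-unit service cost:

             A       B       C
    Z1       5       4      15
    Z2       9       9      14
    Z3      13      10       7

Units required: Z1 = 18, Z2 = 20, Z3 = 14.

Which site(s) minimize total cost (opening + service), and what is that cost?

For any fixed open set, each post office goes to its cheapest open site; total = fixed + service.
{A, C}: Z1→A 5·18=90, Z2→A 9·20=180, Z3→C 7·14=98. Service 368; fixed 78; total 446.
{A}: service 452 + fixed 24 = 476
{B}: Z1→B 4·18=72, Z2→B 9·20=180, Z3→B 10·14=140. Service 392; fixed 89; total 481.
{A, B, C}: service 350 + fixed 167 = 517
No other subset beats 446.

Open A and C; minimum total cost 446.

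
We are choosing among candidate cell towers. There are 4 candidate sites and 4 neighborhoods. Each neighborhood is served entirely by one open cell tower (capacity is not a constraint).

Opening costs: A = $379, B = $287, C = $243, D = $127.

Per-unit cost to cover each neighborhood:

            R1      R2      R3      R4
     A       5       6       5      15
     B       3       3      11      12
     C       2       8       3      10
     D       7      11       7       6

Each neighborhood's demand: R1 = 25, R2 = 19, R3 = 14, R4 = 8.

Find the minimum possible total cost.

For any fixed open set, each neighborhood goes to its cheapest open site; total = fixed + service.
{C}: R1→C 2·25=50, R2→C 8·19=152, R3→C 3·14=42, R4→C 10·8=80. Service 324; fixed 243; total 567.
{D}: service 530 + fixed 127 = 657
{C, D}: R1→C 2·25=50, R2→C 8·19=152, R3→C 3·14=42, R4→D 6·8=48. Service 292; fixed 370; total 662.
{A, B, C, D}: service 197 + fixed 1036 = 1233
No other subset beats 567.

Minimum total cost: 567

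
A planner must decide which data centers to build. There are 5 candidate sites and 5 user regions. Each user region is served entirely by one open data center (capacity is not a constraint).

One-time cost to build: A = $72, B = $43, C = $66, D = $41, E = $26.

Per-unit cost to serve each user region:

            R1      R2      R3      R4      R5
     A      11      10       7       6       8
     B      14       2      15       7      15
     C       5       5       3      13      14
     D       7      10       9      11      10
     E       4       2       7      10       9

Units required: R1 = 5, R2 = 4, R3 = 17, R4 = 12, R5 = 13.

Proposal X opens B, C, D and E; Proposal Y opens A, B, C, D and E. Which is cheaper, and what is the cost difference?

Proposal X: {B, C, D, E}: R1→E 4·5=20, R2→B 2·4=8, R3→C 3·17=51, R4→B 7·12=84, R5→E 9·13=117. Service 280; fixed 176; total 456.
Proposal Y: {A, B, C, D, E}: R1→E 4·5=20, R2→B 2·4=8, R3→C 3·17=51, R4→A 6·12=72, R5→A 8·13=104. Service 255; fixed 248; total 503.
Difference: |456 − 503| = 47.

Proposal X is cheaper by 47.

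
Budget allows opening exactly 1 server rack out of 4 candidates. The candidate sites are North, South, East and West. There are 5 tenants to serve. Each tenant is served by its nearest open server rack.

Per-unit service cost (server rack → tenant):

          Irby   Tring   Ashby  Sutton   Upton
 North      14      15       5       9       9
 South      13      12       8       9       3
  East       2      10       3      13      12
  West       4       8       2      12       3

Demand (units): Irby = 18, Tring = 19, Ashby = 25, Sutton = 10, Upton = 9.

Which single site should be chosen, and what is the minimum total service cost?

Choose West only; total service cost 421.

With exactly 1 open, each tenant uses its cheapest among the chosen.
{West}: Irby→West 4·18=72, Tring→West 8·19=152, Ashby→West 2·25=50, Sutton→West 12·10=120, Upton→West 3·9=27. Service cost 421.
{East}: service cost 539
{South}: service cost 779
Among all 4 size-1 choices, {West} is lowest.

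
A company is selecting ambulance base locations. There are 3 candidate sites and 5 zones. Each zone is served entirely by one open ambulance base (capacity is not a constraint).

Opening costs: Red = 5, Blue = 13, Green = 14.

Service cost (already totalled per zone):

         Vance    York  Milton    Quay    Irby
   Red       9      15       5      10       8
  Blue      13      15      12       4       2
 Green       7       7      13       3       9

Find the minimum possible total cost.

Minimum total cost: 49

For any fixed open set, each zone goes to its cheapest open site; total = fixed + service.
{Red, Green}: Vance→Green 7, York→Green 7, Milton→Red 5, Quay→Green 3, Irby→Red 8. Service 30; fixed 19; total 49.
{Red}: Vance→Red 9, York→Red 15, Milton→Red 5, Quay→Red 10, Irby→Red 8. Service 47; fixed 5; total 52.
{Red, Blue}: Vance→Red 9, York→Red 15, Milton→Red 5, Quay→Blue 4, Irby→Blue 2. Service 35; fixed 18; total 53.
{Red, Blue, Green}: service 24 + fixed 32 = 56
No other subset beats 49.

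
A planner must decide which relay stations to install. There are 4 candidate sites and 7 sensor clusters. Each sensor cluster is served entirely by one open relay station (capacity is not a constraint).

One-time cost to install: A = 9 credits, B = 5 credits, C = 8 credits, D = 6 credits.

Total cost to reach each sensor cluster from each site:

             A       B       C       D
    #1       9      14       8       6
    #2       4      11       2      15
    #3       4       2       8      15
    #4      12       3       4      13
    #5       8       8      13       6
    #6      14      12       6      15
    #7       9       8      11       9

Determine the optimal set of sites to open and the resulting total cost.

Open B and C; minimum total cost 50.

For any fixed open set, each sensor cluster goes to its cheapest open site; total = fixed + service.
{B, C}: #1→C 8, #2→C 2, #3→B 2, #4→B 3, #5→B 8, #6→C 6, #7→B 8. Service 37; fixed 13; total 50.
{B, C, D}: service 33 + fixed 19 = 52
{C, D}: #1→D 6, #2→C 2, #3→C 8, #4→C 4, #5→D 6, #6→C 6, #7→D 9. Service 41; fixed 14; total 55.
{A, B, C, D}: service 33 + fixed 28 = 61
No other subset beats 50.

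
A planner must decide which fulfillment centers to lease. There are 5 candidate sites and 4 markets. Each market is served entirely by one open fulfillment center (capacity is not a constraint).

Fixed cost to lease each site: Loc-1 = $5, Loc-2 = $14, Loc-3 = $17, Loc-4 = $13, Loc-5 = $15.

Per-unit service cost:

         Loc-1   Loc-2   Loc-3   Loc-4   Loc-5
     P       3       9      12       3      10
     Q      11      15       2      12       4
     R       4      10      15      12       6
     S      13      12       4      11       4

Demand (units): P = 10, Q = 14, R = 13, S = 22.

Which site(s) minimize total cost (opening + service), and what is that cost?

Open Loc-1 and Loc-3; minimum total cost 220.

For any fixed open set, each market goes to its cheapest open site; total = fixed + service.
{Loc-1, Loc-3}: P→Loc-1 3·10=30, Q→Loc-3 2·14=28, R→Loc-1 4·13=52, S→Loc-3 4·22=88. Service 198; fixed 22; total 220.
{Loc-1, Loc-3, Loc-4}: service 198 + fixed 35 = 233
{Loc-1, Loc-2, Loc-3}: P→Loc-1 3·10=30, Q→Loc-3 2·14=28, R→Loc-1 4·13=52, S→Loc-3 4·22=88. Service 198; fixed 36; total 234.
{Loc-1, Loc-2, Loc-3, Loc-4, Loc-5}: service 198 + fixed 64 = 262
No other subset beats 220.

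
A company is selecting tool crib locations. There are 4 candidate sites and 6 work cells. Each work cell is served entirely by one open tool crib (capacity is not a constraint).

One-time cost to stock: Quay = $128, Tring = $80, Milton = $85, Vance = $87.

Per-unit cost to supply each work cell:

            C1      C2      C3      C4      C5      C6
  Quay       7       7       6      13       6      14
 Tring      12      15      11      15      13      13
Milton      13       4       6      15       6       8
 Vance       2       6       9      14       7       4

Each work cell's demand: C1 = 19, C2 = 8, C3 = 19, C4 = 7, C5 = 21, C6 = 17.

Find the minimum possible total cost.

Minimum total cost: 648

For any fixed open set, each work cell goes to its cheapest open site; total = fixed + service.
{Milton, Vance}: C1→Vance 2·19=38, C2→Milton 4·8=32, C3→Milton 6·19=114, C4→Vance 14·7=98, C5→Milton 6·21=126, C6→Vance 4·17=68. Service 476; fixed 172; total 648.
{Vance}: C1→Vance 2·19=38, C2→Vance 6·8=48, C3→Vance 9·19=171, C4→Vance 14·7=98, C5→Vance 7·21=147, C6→Vance 4·17=68. Service 570; fixed 87; total 657.
{Quay, Vance}: service 485 + fixed 215 = 700
{Quay, Tring, Milton, Vance}: service 469 + fixed 380 = 849
(All 15 nonempty subsets were checked; Milton and Vance is lowest.)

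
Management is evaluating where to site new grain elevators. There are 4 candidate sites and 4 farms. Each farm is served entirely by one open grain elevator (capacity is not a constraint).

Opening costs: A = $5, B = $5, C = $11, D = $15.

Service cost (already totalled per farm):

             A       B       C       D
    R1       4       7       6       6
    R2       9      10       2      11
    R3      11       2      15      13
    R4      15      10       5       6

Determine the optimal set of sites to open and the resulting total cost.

For any fixed open set, each farm goes to its cheapest open site; total = fixed + service.
{B, C}: R1→C 6, R2→C 2, R3→B 2, R4→C 5. Service 15; fixed 16; total 31.
{A, B, C}: R1→A 4, R2→C 2, R3→B 2, R4→C 5. Service 13; fixed 21; total 34.
{B}: service 29 + fixed 5 = 34
{A, B, C, D}: service 13 + fixed 36 = 49
No other subset beats 31.

Open B and C; minimum total cost 31.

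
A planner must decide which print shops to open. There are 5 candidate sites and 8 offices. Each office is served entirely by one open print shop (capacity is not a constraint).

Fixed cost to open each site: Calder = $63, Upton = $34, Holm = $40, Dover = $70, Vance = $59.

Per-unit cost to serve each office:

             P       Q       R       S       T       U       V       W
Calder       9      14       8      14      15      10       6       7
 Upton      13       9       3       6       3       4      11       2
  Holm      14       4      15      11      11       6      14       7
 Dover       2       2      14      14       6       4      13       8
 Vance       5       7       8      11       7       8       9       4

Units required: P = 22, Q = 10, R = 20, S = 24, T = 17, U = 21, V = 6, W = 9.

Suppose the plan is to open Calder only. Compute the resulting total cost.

Each office is assigned to its cheapest site among the open ones.
{Calder}: P→Calder 9·22=198, Q→Calder 14·10=140, R→Calder 8·20=160, S→Calder 14·24=336, T→Calder 15·17=255, U→Calder 10·21=210, V→Calder 6·6=36, W→Calder 7·9=63. Service 1398; fixed 63; total 1461.

Total cost: 1461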